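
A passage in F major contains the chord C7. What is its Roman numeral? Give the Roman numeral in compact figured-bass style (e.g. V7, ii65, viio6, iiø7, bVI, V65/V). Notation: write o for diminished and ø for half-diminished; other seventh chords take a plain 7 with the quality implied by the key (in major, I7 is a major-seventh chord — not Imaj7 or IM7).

V7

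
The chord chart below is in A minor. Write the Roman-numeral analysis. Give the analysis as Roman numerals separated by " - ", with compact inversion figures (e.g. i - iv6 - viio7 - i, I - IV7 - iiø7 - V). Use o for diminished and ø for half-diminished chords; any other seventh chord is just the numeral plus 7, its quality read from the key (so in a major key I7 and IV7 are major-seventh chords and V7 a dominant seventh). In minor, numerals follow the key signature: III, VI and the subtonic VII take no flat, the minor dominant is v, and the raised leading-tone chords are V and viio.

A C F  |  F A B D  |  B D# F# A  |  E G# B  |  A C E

A-C-F has root F, degree 6 in A minor, so VI6.
F-A-B-D: root B is the supertonic; half-diminished seventh chord there is iiø43.
B-D#-F#-A: chromatic; B is V of V, so V7/V.
E-G#-B: major triad on E = scale degree 5 → V.
A-C-E: minor triad on A = scale degree 1 → i.

VI6 - iiø43 - V7/V - V - i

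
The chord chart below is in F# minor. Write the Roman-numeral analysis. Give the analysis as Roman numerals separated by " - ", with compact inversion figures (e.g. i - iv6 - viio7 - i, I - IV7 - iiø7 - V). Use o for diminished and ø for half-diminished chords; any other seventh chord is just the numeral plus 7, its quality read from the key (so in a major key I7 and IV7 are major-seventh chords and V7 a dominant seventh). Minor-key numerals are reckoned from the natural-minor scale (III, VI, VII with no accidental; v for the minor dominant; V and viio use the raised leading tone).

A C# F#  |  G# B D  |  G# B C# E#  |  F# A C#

A-C#-F# has root F#, degree 1 in F# minor, so i6.
G#-B-D: diminished triad on G# = scale degree 2 → iio.
G#-B-C#-E# has root C#, degree 5 in F# minor, so V43.
F#-A-C#: minor triad on F# = scale degree 1 → i.

i6 - iio - V43 - i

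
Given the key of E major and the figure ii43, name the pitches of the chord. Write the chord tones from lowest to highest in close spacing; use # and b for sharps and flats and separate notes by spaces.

The numeral's case and figure indicate a minor seventh chord. In E major its root, the supertonic, is F#.
That chord is spelled F#-A-C#-E.
The figured bass 43 indicates second inversion, placing the fifth (C#) in the bass: C#-E-F#-A.

C# E F# A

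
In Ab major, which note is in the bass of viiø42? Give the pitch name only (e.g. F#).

F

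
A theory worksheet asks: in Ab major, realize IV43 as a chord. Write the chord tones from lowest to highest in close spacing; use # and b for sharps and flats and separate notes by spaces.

Ab C Db F

The numeral's case and figure indicate a major seventh chord. In Ab major its root, the fourth degree, is Db.
Stacking thirds from Db gives Db-F-Ab-C.
The figured bass 43 indicates second inversion, placing the fifth (Ab) in the bass: Ab-C-Db-F.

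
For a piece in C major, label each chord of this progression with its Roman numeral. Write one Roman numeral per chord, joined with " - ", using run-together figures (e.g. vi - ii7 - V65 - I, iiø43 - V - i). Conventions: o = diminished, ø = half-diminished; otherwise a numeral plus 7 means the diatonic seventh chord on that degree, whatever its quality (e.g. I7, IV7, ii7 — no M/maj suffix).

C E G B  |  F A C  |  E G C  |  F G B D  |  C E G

C-E-G-B has root C, degree 1 in C major, so I7.
F-A-C: root F is the subdominant; major triad there is IV.
E-G-C: root C is the tonic; major triad there is I6.
F-G-B-D: dominant seventh chord on G = scale degree 5 → V42.
C-E-G: major triad on C = scale degree 1 → I.

I7 - IV - I6 - V42 - I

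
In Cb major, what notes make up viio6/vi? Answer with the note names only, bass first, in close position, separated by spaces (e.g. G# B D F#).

The slash marks an applied leading-tone chord: viio of vi. In Cb major, vi is Ab, so the leading tone to it is G, a half step below.
Building a diminished triad on G gives G-Bb-Db.
With the 6 figure the chord is in first inversion; from the bass Bb upward in close position it reads Bb-Db-G.

Bb Db G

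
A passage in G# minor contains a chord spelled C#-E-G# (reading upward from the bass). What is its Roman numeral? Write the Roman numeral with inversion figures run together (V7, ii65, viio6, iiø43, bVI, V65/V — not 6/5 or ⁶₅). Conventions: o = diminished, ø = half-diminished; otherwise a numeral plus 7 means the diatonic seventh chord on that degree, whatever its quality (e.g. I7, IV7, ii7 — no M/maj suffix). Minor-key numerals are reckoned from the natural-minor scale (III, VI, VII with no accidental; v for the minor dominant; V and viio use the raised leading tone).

The pitches C#-E-G# form a minor triad rooted on C#.
C# is scale degree 4 in G# minor, and a minor triad on that degree is written iv.

iv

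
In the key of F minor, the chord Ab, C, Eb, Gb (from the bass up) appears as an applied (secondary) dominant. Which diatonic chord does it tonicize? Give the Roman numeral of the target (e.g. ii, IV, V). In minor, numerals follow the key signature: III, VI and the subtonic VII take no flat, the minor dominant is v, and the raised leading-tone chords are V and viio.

VI

The chord is a dominant seventh chord on Ab.
A dominant resolves down a perfect fifth: Ab → Db. In F minor, Db is scale degree 6, i.e. VI.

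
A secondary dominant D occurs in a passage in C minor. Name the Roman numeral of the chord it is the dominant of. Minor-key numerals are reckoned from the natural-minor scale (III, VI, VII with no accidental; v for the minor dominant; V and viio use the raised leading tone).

The chord is a major triad on D.
A dominant resolves down a perfect fifth: D → G. In C minor, G is scale degree 5, i.e. V.

V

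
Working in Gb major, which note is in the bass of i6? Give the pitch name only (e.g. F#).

i in Gb major has root Gb; the chord is Gb-Bbb-Db.
The figure 6 means first inversion — the third is in the bass.

Bbb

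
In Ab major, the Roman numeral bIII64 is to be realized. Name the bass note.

bIII in Ab major has root Cb; the chord is Cb-Eb-Gb.
The figure 64 means second inversion — the fifth is in the bass.

Gb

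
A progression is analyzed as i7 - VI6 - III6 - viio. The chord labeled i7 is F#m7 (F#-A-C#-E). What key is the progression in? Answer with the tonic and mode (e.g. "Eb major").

The anchor chord is a minor seventh chord on F#, labeled i7.
If F# is scale degree 1 and the mode makes that degree carry a minor seventh chord, the tonic is F# and the mode is minor.

F# minor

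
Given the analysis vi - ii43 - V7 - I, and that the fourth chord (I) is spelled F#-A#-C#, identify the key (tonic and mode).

F# major

I is given as F#-A#-C# — a major triad with root F#.
If F# is scale degree 1 and the mode makes that degree carry a major triad, the tonic is F# and the mode is major.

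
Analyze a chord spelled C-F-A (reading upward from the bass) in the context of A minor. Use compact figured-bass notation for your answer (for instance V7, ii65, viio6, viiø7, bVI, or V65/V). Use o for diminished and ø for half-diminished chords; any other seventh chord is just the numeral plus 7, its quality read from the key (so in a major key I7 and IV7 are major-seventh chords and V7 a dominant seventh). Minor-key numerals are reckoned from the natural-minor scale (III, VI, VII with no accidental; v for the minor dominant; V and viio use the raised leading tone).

VI64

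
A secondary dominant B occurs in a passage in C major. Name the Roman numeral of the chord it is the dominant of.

The chord is a major triad on B.
A dominant resolves down a perfect fifth: B → E. In C major, E is scale degree 3, i.e. iii.

iii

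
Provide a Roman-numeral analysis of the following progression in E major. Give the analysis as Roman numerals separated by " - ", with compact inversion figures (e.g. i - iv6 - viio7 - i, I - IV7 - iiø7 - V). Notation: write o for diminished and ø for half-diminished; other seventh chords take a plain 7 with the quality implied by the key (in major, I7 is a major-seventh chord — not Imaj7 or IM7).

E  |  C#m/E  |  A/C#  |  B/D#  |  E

I - vi6 - IV6 - V6 - I

E: root E is the tonic; major triad there is I.
C#m/E: minor triad on C# = scale degree 6 → vi6.
A/C#: root A is the subdominant; major triad there is IV6.
B/D#: major triad on B = scale degree 5 → V6.
E: root E is the tonic; major triad there is I.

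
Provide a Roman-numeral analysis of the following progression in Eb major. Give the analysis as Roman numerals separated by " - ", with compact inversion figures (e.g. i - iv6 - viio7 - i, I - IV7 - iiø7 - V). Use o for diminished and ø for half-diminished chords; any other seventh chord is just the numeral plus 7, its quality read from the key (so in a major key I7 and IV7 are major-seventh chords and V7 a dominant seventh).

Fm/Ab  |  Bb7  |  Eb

ii6 - V7 - I

Fm/Ab has root F, degree 2 in Eb major, so ii6.
Bb7 has root Bb, degree 5 in Eb major, so V7.
Eb: root Eb is the tonic; major triad there is I.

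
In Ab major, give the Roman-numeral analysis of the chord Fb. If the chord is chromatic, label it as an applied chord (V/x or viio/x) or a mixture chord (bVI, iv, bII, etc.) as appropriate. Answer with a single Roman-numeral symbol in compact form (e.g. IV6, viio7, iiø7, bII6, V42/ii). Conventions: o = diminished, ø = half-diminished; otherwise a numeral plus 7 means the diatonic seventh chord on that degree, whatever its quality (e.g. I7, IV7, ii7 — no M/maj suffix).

bVI

Stacked in thirds the chord is Fb-Ab-Cb: a major triad on Fb.
Fb is the lowered sixth degree of Ab major (diatonic 6 would be F). This is a major triad on the lowered sixth degree, borrowed from the parallel minor.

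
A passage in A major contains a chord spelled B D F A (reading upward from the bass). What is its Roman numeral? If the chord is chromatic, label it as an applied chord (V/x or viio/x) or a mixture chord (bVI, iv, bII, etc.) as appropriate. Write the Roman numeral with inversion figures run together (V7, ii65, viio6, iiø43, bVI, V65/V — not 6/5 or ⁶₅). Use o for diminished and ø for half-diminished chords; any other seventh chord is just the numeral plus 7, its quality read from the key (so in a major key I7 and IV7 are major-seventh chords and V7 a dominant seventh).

iiø7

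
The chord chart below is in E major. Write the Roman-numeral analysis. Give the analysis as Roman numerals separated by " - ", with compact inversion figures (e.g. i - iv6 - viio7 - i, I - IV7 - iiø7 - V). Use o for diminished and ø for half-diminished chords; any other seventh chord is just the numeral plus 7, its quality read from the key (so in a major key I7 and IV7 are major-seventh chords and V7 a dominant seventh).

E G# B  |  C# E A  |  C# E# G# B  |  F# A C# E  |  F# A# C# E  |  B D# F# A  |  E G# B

E-G#-B has root E, degree 1 in E major, so I.
C#-E-A: major triad on A = scale degree 4 → IV6.
C#-E#-G#-B is the secondary dominant of ii (dominant seventh chord on C#): V7/ii.
F#-A-C#-E: root F# is the supertonic; minor seventh chord there is ii7.
F#-A#-C#-E is the secondary dominant of V (dominant seventh chord on F#): V7/V.
B-D#-F#-A: root B is the dominant; dominant seventh chord there is V7.
E-G#-B: root E is the tonic; major triad there is I.

I - IV6 - V7/ii - ii7 - V7/V - V7 - I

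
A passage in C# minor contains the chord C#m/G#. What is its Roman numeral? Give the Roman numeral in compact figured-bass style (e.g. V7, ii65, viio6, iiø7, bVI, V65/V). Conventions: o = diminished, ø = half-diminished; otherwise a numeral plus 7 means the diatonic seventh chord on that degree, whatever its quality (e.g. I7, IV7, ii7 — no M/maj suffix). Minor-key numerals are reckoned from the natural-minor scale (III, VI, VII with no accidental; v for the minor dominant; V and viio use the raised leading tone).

i64

Stacked in thirds the chord is C#-E-G#: a minor triad on C#.
In C# minor, C# is the tonic; the diatonic minor triad there is i.
With G# in the bass the chord is in second inversion, so the figured bass is 64.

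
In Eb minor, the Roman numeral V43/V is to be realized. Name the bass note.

C

The applied chord V43/V is rooted on F: F-A-C-Eb.
The figure 43 means second inversion — the fifth is in the bass.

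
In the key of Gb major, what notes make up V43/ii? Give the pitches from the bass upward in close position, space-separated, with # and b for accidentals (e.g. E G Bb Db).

Bb Db Eb G

The slash means an applied dominant: we want the dominant of ii. In Gb major, ii is Ab minor, and its dominant is built on Eb.
Building a dominant seventh chord on Eb gives Eb-G-Bb-Db.
The figured bass 43 indicates second inversion, placing the fifth (Bb) in the bass: Bb-Db-Eb-G.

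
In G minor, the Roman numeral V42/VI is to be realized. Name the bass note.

The applied chord V42/VI is rooted on Bb: Bb-D-F-Ab.
The figure 42 means third inversion — the seventh is in the bass.

Ab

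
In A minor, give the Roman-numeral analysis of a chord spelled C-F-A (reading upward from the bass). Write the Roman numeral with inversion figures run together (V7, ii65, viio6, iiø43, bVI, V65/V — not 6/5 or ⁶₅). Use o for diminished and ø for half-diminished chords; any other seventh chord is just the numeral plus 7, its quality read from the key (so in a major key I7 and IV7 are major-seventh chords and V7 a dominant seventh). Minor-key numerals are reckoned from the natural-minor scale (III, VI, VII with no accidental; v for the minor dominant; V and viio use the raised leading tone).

VI64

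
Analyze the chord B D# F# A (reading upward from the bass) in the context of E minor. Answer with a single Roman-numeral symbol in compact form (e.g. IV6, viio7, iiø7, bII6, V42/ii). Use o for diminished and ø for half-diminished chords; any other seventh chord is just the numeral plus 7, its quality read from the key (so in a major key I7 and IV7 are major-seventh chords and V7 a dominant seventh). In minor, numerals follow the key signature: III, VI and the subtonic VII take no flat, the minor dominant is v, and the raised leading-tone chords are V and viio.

Stacked in thirds the chord is B-D#-F#-A: a dominant seventh chord on B.
B is scale degree 5 in E minor, and a dominant seventh chord on that degree is written V7.

V7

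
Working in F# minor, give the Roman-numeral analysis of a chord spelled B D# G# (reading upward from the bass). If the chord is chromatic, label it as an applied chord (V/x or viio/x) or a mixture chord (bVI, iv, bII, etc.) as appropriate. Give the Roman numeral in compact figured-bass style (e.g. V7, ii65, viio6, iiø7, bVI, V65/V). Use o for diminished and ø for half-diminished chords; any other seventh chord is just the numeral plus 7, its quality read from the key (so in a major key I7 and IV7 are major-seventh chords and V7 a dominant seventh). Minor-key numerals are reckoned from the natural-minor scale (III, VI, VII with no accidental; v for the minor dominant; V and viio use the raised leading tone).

The pitches G#-B-D# form a minor triad rooted on G#.
G# is the second degree of F# minor. This is the minor supertonic, borrowed from the parallel major (the Dorian ii).
With B in the bass the chord is in first inversion, so the figured bass is 6.

ii6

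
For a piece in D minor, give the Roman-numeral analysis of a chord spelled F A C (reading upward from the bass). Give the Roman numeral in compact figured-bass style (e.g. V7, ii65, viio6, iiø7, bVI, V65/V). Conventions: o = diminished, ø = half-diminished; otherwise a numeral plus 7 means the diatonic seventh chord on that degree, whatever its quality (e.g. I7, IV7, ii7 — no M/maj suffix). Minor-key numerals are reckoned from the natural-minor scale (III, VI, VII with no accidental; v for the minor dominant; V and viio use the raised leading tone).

Stacked in thirds the chord is F-A-C: a major triad on F.
In D minor, F is the mediant; the diatonic major triad there is III.

III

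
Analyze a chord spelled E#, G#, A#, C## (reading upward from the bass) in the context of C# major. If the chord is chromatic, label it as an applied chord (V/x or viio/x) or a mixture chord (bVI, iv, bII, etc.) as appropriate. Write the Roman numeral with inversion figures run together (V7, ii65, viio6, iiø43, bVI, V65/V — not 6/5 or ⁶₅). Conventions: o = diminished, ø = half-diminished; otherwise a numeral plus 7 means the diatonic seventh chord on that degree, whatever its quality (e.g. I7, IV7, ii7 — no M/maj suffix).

Stacked in thirds the chord is A#-C##-E#-G#: a dominant seventh chord on A#.
A# is not a diatonic chord root with this quality in C# major, but it lies a perfect fifth above D# (ii), so the chord functions as an applied dominant of ii.
With E# in the bass the chord is in second inversion, so the figured bass is 43.

V43/ii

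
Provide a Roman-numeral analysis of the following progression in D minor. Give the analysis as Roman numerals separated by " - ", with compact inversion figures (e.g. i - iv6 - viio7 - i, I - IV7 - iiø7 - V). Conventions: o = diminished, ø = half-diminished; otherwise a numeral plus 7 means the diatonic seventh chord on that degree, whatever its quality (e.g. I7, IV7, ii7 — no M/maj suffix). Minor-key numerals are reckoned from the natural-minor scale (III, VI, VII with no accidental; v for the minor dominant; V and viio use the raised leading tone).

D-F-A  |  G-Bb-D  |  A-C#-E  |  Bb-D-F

i - iv - V - VI

D-F-A: root D is the tonic; minor triad there is i.
G-Bb-D: root G is the subdominant; minor triad there is iv.
A-C#-E: root A is the dominant; major triad there is V.
Bb-D-F has root Bb, degree 6 in D minor, so VI.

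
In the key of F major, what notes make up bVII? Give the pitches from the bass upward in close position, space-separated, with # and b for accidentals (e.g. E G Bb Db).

Eb G Bb

Scale degree 7 in F major is E; lowering it a half step gives Eb. bVII is a major triad on the lowered seventh degree (the subtonic), borrowed from the parallel minor.
So the chord is Eb-G-Bb, a major triad.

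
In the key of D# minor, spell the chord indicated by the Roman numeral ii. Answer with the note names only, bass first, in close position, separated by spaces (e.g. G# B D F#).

E# G# B#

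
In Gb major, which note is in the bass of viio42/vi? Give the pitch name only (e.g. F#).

The applied chord viio42/vi is rooted on D: D-F-Ab-Cb.
The figure 42 means third inversion — the seventh is in the bass.

Cb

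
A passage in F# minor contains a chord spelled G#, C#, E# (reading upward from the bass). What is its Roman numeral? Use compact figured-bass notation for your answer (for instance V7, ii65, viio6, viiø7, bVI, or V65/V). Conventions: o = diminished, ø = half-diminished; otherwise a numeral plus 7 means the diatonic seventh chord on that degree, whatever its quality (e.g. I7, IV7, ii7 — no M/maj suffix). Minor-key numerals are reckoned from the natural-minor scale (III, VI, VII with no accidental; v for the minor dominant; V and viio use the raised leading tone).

Stacked in thirds the chord is C#-E#-G#: a major triad on C#.
C# is scale degree 5 in F# minor, and a major triad on that degree is written V.
With G# in the bass the chord is in second inversion, so the figured bass is 64.

V64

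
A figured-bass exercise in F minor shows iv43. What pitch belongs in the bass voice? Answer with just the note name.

F

iv in F minor has root Bb; the chord is Bb-Db-F-Ab.
The figure 43 means second inversion — the fifth is in the bass.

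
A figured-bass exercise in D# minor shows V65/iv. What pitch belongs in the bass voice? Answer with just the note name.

F##

The applied chord V65/iv is rooted on D#: D#-F##-A#-C#.
The figure 65 means first inversion — the third is in the bass.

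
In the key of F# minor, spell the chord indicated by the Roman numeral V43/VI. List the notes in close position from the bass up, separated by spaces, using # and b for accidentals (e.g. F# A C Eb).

E G A C#

V43/VI is a secondary dominant — the dominant seventh of VI. VI in F# minor is D, so the applied chord's root is A, a perfect fifth above.
Building a dominant seventh chord on A gives A-C#-E-G.
The figured bass 43 indicates second inversion, placing the fifth (E) in the bass: E-G-A-C#.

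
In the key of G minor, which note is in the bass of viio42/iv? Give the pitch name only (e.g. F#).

Ab

The applied chord viio42/iv is rooted on B: B-D-F-Ab.
The figure 42 means third inversion — the seventh is in the bass.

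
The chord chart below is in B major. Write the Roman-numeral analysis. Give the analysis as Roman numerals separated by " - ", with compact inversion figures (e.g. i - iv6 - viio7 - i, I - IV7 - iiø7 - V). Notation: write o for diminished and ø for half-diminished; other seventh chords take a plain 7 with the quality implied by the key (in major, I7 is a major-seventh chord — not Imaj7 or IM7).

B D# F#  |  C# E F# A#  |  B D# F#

B-D#-F#: root B is the tonic; major triad there is I.
C#-E-F#-A#: dominant seventh chord on F# = scale degree 5 → V43.
B-D#-F#: root B is the tonic; major triad there is I.

I - V43 - I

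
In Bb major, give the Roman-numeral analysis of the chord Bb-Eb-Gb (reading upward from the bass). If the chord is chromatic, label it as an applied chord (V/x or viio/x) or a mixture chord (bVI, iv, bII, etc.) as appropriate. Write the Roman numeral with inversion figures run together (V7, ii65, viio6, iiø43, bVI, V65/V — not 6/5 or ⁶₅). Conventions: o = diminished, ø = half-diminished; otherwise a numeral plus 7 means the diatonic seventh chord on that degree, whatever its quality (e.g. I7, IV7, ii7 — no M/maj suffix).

iv64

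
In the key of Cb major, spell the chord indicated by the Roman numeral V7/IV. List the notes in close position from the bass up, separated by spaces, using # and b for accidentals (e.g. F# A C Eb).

Cb Eb Gb Bbb

V7/IV is a secondary dominant — the dominant seventh of IV. IV in Cb major is Fb, so the applied chord's root is Cb, a perfect fifth above.
Building a dominant seventh chord on Cb gives Cb-Eb-Gb-Bbb.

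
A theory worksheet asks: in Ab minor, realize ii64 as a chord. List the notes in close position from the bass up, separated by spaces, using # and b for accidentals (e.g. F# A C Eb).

F Bb Db

Scale degree 2 in Ab minor is Bb; here the chord built on it is altered to a minor triad. ii64 is the minor supertonic, borrowed from the parallel major (the Dorian ii).
So the chord is Bb-Db-F.
With the 64 figure the chord is in second inversion; from the bass F upward in close position it reads F-Bb-Db.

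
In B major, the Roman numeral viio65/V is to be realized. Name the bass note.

The applied chord viio65/V is rooted on E#: E#-G#-B-D.
The figure 65 means first inversion — the third is in the bass.

G#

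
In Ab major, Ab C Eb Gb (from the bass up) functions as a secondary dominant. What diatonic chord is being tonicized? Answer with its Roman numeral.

The chord is a dominant seventh chord on Ab.
A dominant resolves down a perfect fifth: Ab → Db. In Ab major, Db is scale degree 4, i.e. IV.

IV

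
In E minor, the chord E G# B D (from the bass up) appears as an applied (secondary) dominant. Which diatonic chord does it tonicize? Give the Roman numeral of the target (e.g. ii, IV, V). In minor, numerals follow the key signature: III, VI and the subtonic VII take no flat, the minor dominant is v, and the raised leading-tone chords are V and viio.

iv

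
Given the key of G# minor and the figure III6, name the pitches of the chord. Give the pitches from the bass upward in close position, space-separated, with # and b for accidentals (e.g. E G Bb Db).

In G# minor, scale degree 3 is B, and the diatonic chord built there is a major triad.
That chord is spelled B-D#-F#.
With the 6 figure the chord is in first inversion; from the bass D# upward in close position it reads D#-F#-B.

D# F# B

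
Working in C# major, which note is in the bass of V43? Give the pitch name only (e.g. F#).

V in C# major has root G#; the chord is G#-B#-D#-F#.
The figure 43 means second inversion — the fifth is in the bass.

D#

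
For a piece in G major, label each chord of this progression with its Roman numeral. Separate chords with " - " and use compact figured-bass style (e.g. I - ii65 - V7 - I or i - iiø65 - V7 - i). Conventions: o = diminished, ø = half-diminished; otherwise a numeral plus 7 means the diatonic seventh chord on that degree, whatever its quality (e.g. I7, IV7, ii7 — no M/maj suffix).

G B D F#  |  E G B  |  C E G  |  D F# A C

G-B-D-F# has root G, degree 1 in G major, so I7.
E-G-B has root E, degree 6 in G major, so vi.
C-E-G has root C, degree 4 in G major, so IV.
D-F#-A-C has root D, degree 5 in G major, so V7.

I7 - vi - IV - V7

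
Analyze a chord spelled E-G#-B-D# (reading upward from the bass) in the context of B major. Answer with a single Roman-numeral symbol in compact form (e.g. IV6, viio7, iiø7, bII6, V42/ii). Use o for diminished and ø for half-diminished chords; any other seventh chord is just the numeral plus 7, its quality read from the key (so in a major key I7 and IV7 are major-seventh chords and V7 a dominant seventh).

The pitches E-G#-B-D# form a major seventh chord rooted on E.
In B major, E is the subdominant; the diatonic major seventh chord there is IV7.

IV7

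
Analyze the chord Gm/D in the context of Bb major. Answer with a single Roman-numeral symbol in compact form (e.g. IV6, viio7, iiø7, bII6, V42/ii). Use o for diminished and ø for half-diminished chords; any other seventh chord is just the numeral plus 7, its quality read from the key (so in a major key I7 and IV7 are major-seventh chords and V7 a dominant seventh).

Stacked in thirds the chord is G-Bb-D: a minor triad on G.
G is scale degree 6 in Bb major, and a minor triad on that degree is written vi.
With D in the bass the chord is in second inversion, so the figured bass is 64.

vi64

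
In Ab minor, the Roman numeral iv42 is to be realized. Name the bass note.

Cb

iv in Ab minor has root Db; the chord is Db-Fb-Ab-Cb.
The figure 42 means third inversion — the seventh is in the bass.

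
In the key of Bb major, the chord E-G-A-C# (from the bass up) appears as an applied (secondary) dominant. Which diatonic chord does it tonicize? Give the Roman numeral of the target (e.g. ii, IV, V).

The chord is a dominant seventh chord on A.
A dominant resolves down a perfect fifth: A → D. In Bb major, D is scale degree 3, i.e. iii.

iii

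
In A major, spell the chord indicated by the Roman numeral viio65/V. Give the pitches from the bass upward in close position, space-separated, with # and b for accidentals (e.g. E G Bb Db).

viio65/V is a secondary leading-tone chord. The target V is E in A major; the applied chord is rooted a semitone below, on D#.
Building a fully diminished seventh chord on D# gives D#-F#-A-C.
The figured bass 65 indicates first inversion, placing the third (F#) in the bass: F#-A-C-D#.

F# A C D#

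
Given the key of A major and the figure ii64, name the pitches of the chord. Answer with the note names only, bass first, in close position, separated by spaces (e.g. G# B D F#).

F# B D

In A major, the second degree is B, and the diatonic chord built there is a minor triad.
Stacking thirds from B gives B-D-F#.
With the 64 figure the chord is in second inversion; from the bass F# upward in close position it reads F#-B-D.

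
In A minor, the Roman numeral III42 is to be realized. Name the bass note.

B

III in A minor has root C; the chord is C-E-G-B.
The figure 42 means third inversion — the seventh is in the bass.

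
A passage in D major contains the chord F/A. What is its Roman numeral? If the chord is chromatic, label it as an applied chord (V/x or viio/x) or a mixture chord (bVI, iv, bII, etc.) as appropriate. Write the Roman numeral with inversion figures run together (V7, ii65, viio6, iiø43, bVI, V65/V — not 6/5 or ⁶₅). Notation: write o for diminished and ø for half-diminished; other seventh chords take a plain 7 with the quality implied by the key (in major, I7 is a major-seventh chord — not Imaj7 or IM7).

bIII6

Stacked in thirds the chord is F-A-C: a major triad on F.
F is the lowered third degree of D major (diatonic 3 would be F#). This is a major triad on the lowered third degree, borrowed from the parallel minor.
With A in the bass the chord is in first inversion, so the figured bass is 6.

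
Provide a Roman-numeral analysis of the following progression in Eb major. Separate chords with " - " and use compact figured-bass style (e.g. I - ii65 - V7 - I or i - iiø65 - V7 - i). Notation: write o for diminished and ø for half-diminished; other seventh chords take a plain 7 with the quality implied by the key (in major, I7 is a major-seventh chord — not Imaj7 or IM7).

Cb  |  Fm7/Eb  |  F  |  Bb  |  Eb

Cb: Cb with this quality isn't in the key; it's bVI, borrowed from the parallel minor.
Fm7/Eb: root F is the supertonic; minor seventh chord there is ii42.
F: chromatic; F is V of V, so V/V.
Bb: major triad on Bb = scale degree 5 → V.
Eb: root Eb is the tonic; major triad there is I.

bVI - ii42 - V/V - V - I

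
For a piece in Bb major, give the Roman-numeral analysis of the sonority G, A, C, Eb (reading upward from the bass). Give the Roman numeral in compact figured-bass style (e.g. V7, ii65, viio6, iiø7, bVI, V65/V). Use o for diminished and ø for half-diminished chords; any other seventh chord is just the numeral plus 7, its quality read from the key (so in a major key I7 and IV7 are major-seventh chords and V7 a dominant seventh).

viiø42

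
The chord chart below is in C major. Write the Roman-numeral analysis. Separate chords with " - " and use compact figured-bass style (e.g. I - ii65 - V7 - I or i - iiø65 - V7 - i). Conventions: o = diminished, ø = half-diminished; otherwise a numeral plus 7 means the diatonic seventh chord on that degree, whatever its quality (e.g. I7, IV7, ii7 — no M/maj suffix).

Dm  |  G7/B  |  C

ii - V65 - I

Dm: minor triad on D = scale degree 2 → ii.
G7/B: dominant seventh chord on G = scale degree 5 → V65.
C: major triad on C = scale degree 1 → I.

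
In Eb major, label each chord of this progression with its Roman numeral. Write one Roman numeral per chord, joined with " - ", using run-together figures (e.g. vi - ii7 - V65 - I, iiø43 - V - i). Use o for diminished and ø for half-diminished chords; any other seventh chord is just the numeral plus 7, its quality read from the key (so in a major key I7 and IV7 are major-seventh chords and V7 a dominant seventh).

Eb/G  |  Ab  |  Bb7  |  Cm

Eb/G: major triad on Eb = scale degree 1 → I6.
Ab: major triad on Ab = scale degree 4 → IV.
Bb7 has root Bb, degree 5 in Eb major, so V7.
Cm: root C is the submediant; minor triad there is vi.

I6 - IV - V7 - vi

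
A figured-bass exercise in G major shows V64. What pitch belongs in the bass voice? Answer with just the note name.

V in G major has root D; the chord is D-F#-A.
The figure 64 means second inversion — the fifth is in the bass.

A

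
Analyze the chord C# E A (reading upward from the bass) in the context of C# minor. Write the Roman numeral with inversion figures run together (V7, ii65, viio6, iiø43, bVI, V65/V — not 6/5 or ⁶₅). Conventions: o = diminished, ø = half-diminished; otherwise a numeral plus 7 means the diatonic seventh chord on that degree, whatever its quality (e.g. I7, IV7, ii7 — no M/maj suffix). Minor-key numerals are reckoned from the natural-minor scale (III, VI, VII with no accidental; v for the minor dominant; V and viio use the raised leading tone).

Stacked in thirds the chord is A-C#-E: a major triad on A.
A is scale degree 6 in C# minor, and a major triad on that degree is written VI.
With C# in the bass the chord is in first inversion, so the figured bass is 6.

VI6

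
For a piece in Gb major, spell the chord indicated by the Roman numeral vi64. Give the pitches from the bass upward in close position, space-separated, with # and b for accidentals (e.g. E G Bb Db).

The numeral's case and figure indicate a minor triad. In Gb major its root, the submediant, is Eb.
That chord is spelled Eb-Gb-Bb.
With the 64 figure the chord is in second inversion; from the bass Bb upward in close position it reads Bb-Eb-Gb.

Bb Eb Gb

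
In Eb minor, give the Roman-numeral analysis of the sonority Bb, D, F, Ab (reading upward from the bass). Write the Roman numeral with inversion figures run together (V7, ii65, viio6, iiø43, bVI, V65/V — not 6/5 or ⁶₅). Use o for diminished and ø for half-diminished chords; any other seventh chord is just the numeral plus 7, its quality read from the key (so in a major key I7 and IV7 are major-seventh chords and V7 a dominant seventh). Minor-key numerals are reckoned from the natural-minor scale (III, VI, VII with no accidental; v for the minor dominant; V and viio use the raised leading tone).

V7

Stacked in thirds the chord is Bb-D-F-Ab: a dominant seventh chord on Bb.
Bb is scale degree 5 in Eb minor, and a dominant seventh chord on that degree is written V7.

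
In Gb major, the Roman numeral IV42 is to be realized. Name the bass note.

Bb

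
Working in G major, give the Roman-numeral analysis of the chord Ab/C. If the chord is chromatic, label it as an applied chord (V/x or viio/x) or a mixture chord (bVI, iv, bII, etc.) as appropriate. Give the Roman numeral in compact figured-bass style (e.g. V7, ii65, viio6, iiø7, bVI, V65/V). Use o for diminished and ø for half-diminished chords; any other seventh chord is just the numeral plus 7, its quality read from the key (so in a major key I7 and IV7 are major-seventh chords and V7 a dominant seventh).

bII6

Stacked in thirds the chord is Ab-C-Eb: a major triad on Ab.
Ab is the lowered second degree of G major (diatonic 2 would be A). This is the Neapolitan sixth — a major triad on the lowered second degree, here in its customary first inversion.
With C in the bass the chord is in first inversion, so the figured bass is 6.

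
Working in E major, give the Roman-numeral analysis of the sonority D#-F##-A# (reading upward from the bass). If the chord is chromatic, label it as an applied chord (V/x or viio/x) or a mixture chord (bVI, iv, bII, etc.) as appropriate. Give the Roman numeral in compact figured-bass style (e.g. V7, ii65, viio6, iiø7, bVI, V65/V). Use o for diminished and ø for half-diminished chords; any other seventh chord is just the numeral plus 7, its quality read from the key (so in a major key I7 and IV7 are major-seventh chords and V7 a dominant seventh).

The pitches D#-F##-A# form a major triad rooted on D#.
D# is not a diatonic chord root with this quality in E major, but it lies a perfect fifth above G# (iii), so the chord functions as an applied dominant of iii.

V/iii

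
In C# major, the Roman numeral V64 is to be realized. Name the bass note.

V in C# major has root G#; the chord is G#-B#-D#.
The figure 64 means second inversion — the fifth is in the bass.

D#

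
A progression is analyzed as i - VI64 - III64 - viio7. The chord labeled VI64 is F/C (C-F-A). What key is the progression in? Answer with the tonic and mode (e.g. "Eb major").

VI64 is given as C-F-A — a major triad with root F.
If F is scale degree 6 and the mode makes that degree carry a major triad, the tonic is A and the mode is minor.

A minor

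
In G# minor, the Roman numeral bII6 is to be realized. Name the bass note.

C#

bII in G# minor has root A; the chord is A-C#-E.
The figure 6 means first inversion — the third is in the bass.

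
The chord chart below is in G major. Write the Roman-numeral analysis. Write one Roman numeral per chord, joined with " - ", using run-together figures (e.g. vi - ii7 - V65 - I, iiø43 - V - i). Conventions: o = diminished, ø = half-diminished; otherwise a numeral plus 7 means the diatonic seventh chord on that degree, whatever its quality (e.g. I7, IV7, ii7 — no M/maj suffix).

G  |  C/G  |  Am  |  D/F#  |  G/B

I - IV64 - ii - V6 - I6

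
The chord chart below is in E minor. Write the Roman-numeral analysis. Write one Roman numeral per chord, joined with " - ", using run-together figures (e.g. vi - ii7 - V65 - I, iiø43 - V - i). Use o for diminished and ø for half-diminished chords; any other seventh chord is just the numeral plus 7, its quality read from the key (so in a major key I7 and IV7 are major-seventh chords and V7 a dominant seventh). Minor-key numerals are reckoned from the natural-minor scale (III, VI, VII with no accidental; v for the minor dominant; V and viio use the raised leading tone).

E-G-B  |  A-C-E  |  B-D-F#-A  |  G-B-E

E-G-B: root E is the tonic; minor triad there is i.
A-C-E: minor triad on A = scale degree 4 → iv.
B-D-F#-A: minor seventh chord on B = scale degree 5 → v7.
G-B-E: minor triad on E = scale degree 1 → i6.

i - iv - v7 - i6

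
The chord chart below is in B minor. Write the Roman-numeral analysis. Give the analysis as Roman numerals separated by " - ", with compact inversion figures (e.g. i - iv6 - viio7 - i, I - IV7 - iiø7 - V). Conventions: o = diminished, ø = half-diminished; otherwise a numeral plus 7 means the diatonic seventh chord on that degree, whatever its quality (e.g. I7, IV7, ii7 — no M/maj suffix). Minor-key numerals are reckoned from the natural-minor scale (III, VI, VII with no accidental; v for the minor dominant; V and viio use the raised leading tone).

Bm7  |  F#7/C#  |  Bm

i7 - V43 - i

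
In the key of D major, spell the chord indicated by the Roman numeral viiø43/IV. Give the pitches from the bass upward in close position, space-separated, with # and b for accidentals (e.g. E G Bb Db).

C E F# A

The slash marks an applied leading-tone chord: viio of IV. In D major, IV is G, so the leading tone to it is F#, a half step below.
Building a half-diminished seventh chord on F# gives F#-A-C-E.
The figured bass 43 indicates second inversion, placing the fifth (C) in the bass: C-E-F#-A.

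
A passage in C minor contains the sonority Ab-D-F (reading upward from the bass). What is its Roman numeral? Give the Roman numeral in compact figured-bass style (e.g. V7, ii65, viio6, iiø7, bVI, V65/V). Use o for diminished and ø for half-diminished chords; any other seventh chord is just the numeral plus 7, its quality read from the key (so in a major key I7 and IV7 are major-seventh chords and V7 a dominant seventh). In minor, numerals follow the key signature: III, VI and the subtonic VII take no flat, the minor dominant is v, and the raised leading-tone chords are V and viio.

iio64

The pitches D-F-Ab form a diminished triad rooted on D.
In C minor, D is the supertonic; the diatonic diminished triad there is iio.
With Ab in the bass the chord is in second inversion, so the figured bass is 64.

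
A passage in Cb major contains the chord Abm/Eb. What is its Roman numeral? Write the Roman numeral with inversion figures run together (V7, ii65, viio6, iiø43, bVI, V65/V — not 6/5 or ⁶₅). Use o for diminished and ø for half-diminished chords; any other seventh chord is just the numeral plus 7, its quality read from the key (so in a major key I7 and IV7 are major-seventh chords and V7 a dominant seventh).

The pitches Ab-Cb-Eb form a minor triad rooted on Ab.
Ab is scale degree 6 in Cb major, and a minor triad on that degree is written vi.
With Eb in the bass the chord is in second inversion, so the figured bass is 64.

vi64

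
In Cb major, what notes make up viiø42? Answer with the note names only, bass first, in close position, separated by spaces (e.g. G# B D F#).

Ab Bb Db Fb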